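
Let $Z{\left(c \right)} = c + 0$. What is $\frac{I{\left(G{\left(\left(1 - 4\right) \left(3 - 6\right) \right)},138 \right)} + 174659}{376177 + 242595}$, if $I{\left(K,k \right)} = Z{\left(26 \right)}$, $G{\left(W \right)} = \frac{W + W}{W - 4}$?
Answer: $\frac{3565}{12628} \approx 0.28231$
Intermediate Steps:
$G{\left(W \right)} = \frac{2 W}{-4 + W}$
$Z{\left(c \right)} = c$
$I{\left(K,k \right)} = 26$
$\frac{I{\left(G{\left(\left(1 - 4\right) \left(3 - 6\right) \right)},138 \right)} + 174659}{376177 + 242595} = \frac{26 + 174659}{376177 + 242595} = \frac{174685}{618772} = 174685 \cdot \frac{1}{618772} = \frac{3565}{12628}$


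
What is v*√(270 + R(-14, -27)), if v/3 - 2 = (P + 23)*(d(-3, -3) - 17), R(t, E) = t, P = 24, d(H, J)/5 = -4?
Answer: -83376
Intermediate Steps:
d(H, J) = -20 (d(H, J) = 5*(-4) = -20)
v = -5211 (v = 6 + 3*((24 + 23)*(-20 - 17)) = 6 + 3*(47*(-37)) = 6 + 3*(-1739) = 6 - 5217 = -5211)
v*√(270 + R(-14, -27)) = -5211*√(270 - 14) = -5211*√256 = -5211*16 = -83376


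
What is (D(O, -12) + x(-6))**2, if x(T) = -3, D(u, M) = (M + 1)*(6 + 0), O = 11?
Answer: 4761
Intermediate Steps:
D(u, M) = 6 + 6*M (D(u, M) = (1 + M)*6 = 6 + 6*M)
(D(O, -12) + x(-6))**2 = ((6 + 6*(-12)) - 3)**2 = ((6 - 72) - 3)**2 = (-66 - 3)**2 = (-69)**2 = 4761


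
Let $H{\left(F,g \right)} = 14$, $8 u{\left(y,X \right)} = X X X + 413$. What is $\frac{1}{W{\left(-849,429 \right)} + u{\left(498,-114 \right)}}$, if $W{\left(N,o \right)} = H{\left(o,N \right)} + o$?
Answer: $- \frac{8}{1477587} \approx -5.4142 \cdot 10^{-6}$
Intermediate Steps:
$u{\left(y,X \right)} = \frac{413}{8} + \frac{X^{3}}{8}$ ($u{\left(y,X \right)} = \frac{X X X + 413}{8} = \frac{X^{2} X + 413}{8} = \frac{X^{3} + 413}{8} = \frac{413 + X^{3}}{8} = \frac{413}{8} + \frac{X^{3}}{8}$)
$W{\left(N,o \right)} = 14 + o$
$\frac{1}{W{\left(-849,429 \right)} + u{\left(498,-114 \right)}} = \frac{1}{\left(14 + 429\right) + \left(\frac{413}{8} + \frac{\left(-114\right)^{3}}{8}\right)} = \frac{1}{443 + \left(\frac{413}{8} + \frac{1}{8} \left(-1481544\right)\right)} = \frac{1}{443 + \left(\frac{413}{8} - 185193\right)} = \frac{1}{443 - \frac{1481131}{8}} = \frac{1}{- \frac{1477587}{8}} = - \frac{8}{1477587}$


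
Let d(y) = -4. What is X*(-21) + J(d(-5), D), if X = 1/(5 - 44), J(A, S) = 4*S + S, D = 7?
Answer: 462/13 ≈ 35.538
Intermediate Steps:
J(A, S) = 5*S
X = -1/39 (X = 1/(-39) = -1/39 ≈ -0.025641)
X*(-21) + J(d(-5), D) = -1/39*(-21) + 5*7 = 7/13 + 35 = 462/13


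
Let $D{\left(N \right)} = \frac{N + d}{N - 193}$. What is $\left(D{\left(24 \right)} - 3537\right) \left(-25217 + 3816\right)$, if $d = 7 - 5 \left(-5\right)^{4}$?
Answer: $\frac{978945943}{13} \approx 7.5304 \cdot 10^{7}$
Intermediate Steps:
$d = -3118$ ($d = 7 - 3125 = -3118$)
$D{\left(N \right)} = \frac{-3118 + N}{-193 + N}$ ($D{\left(N \right)} = \frac{N - 3118}{N - 193} = \frac{-3118 + N}{-193 + N}$)
$\left(D{\left(24 \right)} - 3537\right) \left(-25217 + 3816\right) = \left(\frac{-3118 + 24}{-193 + 24} - 3537\right) \left(-25217 + 3816\right) = \left(\frac{1}{-169} \left(-3094\right) - 3537\right) \left(-21401\right) = \left(\left(- \frac{1}{169}\right) \left(-3094\right) - 3537\right) \left(-21401\right) = \left(\frac{238}{13} - 3537\right) \left(-21401\right) = \left(- \frac{45743}{13}\right) \left(-21401\right) = \frac{978945943}{13}$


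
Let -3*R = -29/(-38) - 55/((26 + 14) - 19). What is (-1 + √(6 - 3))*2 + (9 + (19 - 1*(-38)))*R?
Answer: 15493/399 + 2*√3 ≈ 42.294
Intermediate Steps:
R = 1481/2394 (R = -(-29/(-38) - 55/((26 + 14) - 19))/3 = -(-29*(-1/38) - 55/(40 - 19))/3 = -(29/38 - 55/21)/3 = -⅓*(-1481/798) = 1481/2394 ≈ 0.61863)
(-1 + √(6 - 3))*2 + (9 + (19 - 1*(-38)))*R = (-1 + √(6 - 3))*2 + (9 + (19 - 1*(-38)))*(1481/2394) = (-1 + √3)*2 + (9 + (19 + 38))*(1481/2394) = (-2 + 2*√3) + (9 + 57)*(1481/2394) = (-2 + 2*√3) + 66*(1481/2394) = (-2 + 2*√3) + 16291/399 = 15493/399 + 2*√3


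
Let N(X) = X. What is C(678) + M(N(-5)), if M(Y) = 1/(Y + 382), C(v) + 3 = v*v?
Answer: 173299738/377 ≈ 4.5968e+5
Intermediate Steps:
C(v) = -3 + v² (C(v) = -3 + v*v = -3 + v²)
M(Y) = 1/(382 + Y)
C(678) + M(N(-5)) = (-3 + 678²) + 1/(382 - 5) = (-3 + 459684) + 1/377 = 459681 + 1/377 = 173299738/377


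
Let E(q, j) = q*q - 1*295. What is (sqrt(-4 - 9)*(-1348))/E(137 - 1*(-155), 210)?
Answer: -1348*I*sqrt(13)/84969 ≈ -0.057201*I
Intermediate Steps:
E(q, j) = -295 + q**2 (E(q, j) = q**2 - 295 = -295 + q**2)
(sqrt(-4 - 9)*(-1348))/E(137 - 1*(-155), 210) = (sqrt(-4 - 9)*(-1348))/(-295 + (137 - 1*(-155))**2) = (sqrt(-13)*(-1348))/(-295 + (137 + 155)**2) = ((I*sqrt(13))*(-1348))/(-295 + 292**2) = (-1348*I*sqrt(13))/(-295 + 85264) = -1348*I*sqrt(13)/84969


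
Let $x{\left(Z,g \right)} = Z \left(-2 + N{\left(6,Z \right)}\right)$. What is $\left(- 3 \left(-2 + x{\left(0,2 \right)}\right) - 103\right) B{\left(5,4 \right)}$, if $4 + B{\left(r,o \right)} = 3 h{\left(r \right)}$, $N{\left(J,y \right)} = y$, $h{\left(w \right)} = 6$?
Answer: $-1358$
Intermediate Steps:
$B{\left(r,o \right)} = 14$ ($B{\left(r,o \right)} = -4 + 3 \cdot 6 = -4 + 18 = 14$)
$x{\left(Z,g \right)} = Z \left(-2 + Z\right)$
$\left(- 3 \left(-2 + x{\left(0,2 \right)}\right) - 103\right) B{\left(5,4 \right)} = \left(- 3 \left(-2 + 0 \left(-2 + 0\right)\right) - 103\right) 14 = \left(- 3 \left(-2 + 0 \left(-2\right)\right) - 103\right) 14 = \left(- 3 \left(-2 + 0\right) - 103\right) 14 = \left(\left(-3\right) \left(-2\right) - 103\right) 14 = \left(6 - 103\right) 14 = \left(-97\right) 14 = -1358$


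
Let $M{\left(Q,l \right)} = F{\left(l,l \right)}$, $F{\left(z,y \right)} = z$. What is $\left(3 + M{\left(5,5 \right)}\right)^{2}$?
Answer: $64$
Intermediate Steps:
$M{\left(Q,l \right)} = l$
$\left(3 + M{\left(5,5 \right)}\right)^{2} = \left(3 + 5\right)^{2} = 8^{2} = 64$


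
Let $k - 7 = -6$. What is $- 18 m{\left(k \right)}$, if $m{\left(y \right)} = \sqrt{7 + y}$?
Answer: $- 36 \sqrt{2} \approx -50.912$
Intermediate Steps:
$k = 1$ ($k = 7 - 6 = 1$)
$- 18 m{\left(k \right)} = - 18 \sqrt{7 + 1} = - 18 \sqrt{8} = - 18 \cdot 2 \sqrt{2} = - 36 \sqrt{2}$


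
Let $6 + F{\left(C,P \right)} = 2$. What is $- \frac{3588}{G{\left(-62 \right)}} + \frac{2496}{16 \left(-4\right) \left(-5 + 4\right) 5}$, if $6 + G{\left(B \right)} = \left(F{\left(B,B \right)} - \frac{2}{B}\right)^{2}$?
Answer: $- \frac{5625061}{15605} \approx -360.47$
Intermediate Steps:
$F{\left(C,P \right)} = -4$ ($F{\left(C,P \right)} = -6 + 2 = -4$)
$G{\left(B \right)} = -6 + \left(-4 - \frac{2}{B}\right)^{2}$
$- \frac{3588}{G{\left(-62 \right)}} + \frac{2496}{16 \left(-4\right) \left(-5 + 4\right) 5} = - \frac{3588}{10 + \frac{4}{3844} + \frac{16}{-62}} + \frac{2496}{16 \left(-4\right) \left(-5 + 4\right) 5} = - \frac{3588}{10 + 4 \cdot \frac{1}{3844} + 16 \left(- \frac{1}{62}\right)} + \frac{2496}{\left(-64\right) \left(\left(-1\right) 5\right)} = - \frac{3588}{10 + \frac{1}{961} - \frac{8}{31}} + \frac{2496}{\left(-64\right) \left(-5\right)} = - \frac{3588}{\frac{9363}{961}} + \frac{2496}{320} = \left(-3588\right) \frac{961}{9363} + 2496 \cdot \frac{1}{320} = - \frac{1149356}{3121} + \frac{39}{5} = - \frac{5625061}{15605}$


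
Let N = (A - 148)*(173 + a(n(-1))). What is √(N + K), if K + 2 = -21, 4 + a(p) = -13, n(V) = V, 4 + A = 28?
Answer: I*√19367 ≈ 139.17*I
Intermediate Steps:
A = 24 (A = -4 + 28 = 24)
a(p) = -17 (a(p) = -4 - 13 = -17)
K = -23 (K = -2 - 21 = -23)
N = -19344 (N = (24 - 148)*(173 - 17) = -124*156 = -19344)
√(N + K) = √(-19344 - 23) = √(-19367) = I*√19367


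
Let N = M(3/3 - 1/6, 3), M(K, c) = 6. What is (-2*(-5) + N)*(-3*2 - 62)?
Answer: -1088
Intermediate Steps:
N = 6
(-2*(-5) + N)*(-3*2 - 62) = (-2*(-5) + 6)*(-3*2 - 62) = (10 + 6)*(-6 - 62) = 16*(-68) = -1088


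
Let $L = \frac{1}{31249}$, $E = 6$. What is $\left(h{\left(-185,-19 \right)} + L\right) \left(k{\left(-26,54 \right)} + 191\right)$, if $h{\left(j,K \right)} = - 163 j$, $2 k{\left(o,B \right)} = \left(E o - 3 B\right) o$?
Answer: $\frac{4075506302700}{31249} \approx 1.3042 \cdot 10^{8}$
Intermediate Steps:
$k{\left(o,B \right)} = \frac{o \left(- 3 B + 6 o\right)}{2}$ ($k{\left(o,B \right)} = \frac{\left(6 o - 3 B\right) o}{2} = \frac{\left(- 3 B + 6 o\right) o}{2} = \frac{o \left(- 3 B + 6 o\right)}{2}$)
$L = \frac{1}{31249} \approx 3.2001 \cdot 10^{-5}$
$\left(h{\left(-185,-19 \right)} + L\right) \left(k{\left(-26,54 \right)} + 191\right) = \left(\left(-163\right) \left(-185\right) + \frac{1}{31249}\right) \left(\frac{3}{2} \left(-26\right) \left(\left(-1\right) 54 + 2 \left(-26\right)\right) + 191\right) = \left(30155 + \frac{1}{31249}\right) \left(\frac{3}{2} \left(-26\right) \left(-54 - 52\right) + 191\right) = \frac{942313596 \left(\frac{3}{2} \left(-26\right) \left(-106\right) + 191\right)}{31249} = \frac{942313596 \left(4134 + 191\right)}{31249} = \frac{942313596}{31249} \cdot 4325 = \frac{4075506302700}{31249}$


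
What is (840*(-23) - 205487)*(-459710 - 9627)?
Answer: 105510242959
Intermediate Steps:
(840*(-23) - 205487)*(-459710 - 9627) = (-19320 - 205487)*(-469337) = -224807*(-469337) = 105510242959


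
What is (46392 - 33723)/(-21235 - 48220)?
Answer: -12669/69455 ≈ -0.18241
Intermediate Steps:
(46392 - 33723)/(-21235 - 48220) = 12669/(-69455) = 12669*(-1/69455) = -12669/69455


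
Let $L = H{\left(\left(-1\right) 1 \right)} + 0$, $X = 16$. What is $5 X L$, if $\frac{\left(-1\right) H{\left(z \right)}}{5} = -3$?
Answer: $1200$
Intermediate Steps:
$H{\left(z \right)} = 15$ ($H{\left(z \right)} = \left(-5\right) \left(-3\right) = 15$)
$L = 15$ ($L = 15 + 0 = 15$)
$5 X L = 5 \cdot 16 \cdot 15 = 80 \cdot 15 = 1200$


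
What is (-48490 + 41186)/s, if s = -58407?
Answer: 7304/58407 ≈ 0.12505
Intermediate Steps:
(-48490 + 41186)/s = (-48490 + 41186)/(-58407) = -7304*(-1/58407) = 7304/58407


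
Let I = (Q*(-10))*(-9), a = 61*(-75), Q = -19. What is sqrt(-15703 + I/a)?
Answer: 11*I*sqrt(12072205)/305 ≈ 125.31*I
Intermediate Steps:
a = -4575
I = -1710 (I = -19*(-10)*(-9) = 190*(-9) = -1710)
sqrt(-15703 + I/a) = sqrt(-15703 - 1710/(-4575)) = sqrt(-15703 - 1710*(-1/4575)) = sqrt(-15703 + 114/305) = sqrt(-4789301/305) = 11*I*sqrt(12072205)/305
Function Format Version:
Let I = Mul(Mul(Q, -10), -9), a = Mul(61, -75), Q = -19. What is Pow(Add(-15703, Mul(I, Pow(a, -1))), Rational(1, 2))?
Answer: Mul(Rational(11, 305), I, Pow(12072205, Rational(1, 2))) ≈ Mul(125.31, I)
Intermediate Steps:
a = -4575
I = -1710 (I = Mul(Mul(-19, -10), -9) = Mul(190, -9) = -1710)
Pow(Add(-15703, Mul(I, Pow(a, -1))), Rational(1, 2)) = Pow(Add(-15703, Mul(-1710, Pow(-4575, -1))), Rational(1, 2)) = Pow(Add(-15703, Mul(-1710, Rational(-1, 4575))), Rational(1, 2)) = Pow(Add(-15703, Rational(114, 305)), Rational(1, 2)) = Pow(Rational(-4789301, 305), Rational(1, 2)) = Mul(Rational(11, 305), I, Pow(12072205, Rational(1, 2)))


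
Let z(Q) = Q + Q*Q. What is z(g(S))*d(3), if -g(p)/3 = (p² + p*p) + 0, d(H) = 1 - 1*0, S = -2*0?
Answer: 0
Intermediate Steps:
S = 0
d(H) = 1 (d(H) = 1 + 0 = 1)
g(p) = -6*p² (g(p) = -3*((p² + p*p) + 0) = -3*((p² + p²) + 0) = -3*(2*p² + 0) = -6*p²)
z(Q) = Q + Q²
z(g(S))*d(3) = ((-6*0²)*(1 - 6*0²))*1 = ((-6*0)*(1 - 6*0))*1 = (0*(1 + 0))*1 = (0*1)*1 = 0*1 = 0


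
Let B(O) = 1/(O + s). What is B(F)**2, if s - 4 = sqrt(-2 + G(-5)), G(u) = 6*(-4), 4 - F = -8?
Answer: (16 + I*sqrt(26))**(-2) ≈ 0.0028922 - 0.0020518*I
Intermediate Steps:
F = 12 (F = 4 - 1*(-8) = 4 + 8 = 12)
G(u) = -24
s = 4 + I*sqrt(26) (s = 4 + sqrt(-2 - 24) = 4 + sqrt(-26) = 4 + I*sqrt(26) ≈ 4.0 + 5.099*I)
B(O) = 1/(4 + O + I*sqrt(26)) (B(O) = 1/(O + (4 + I*sqrt(26))) = 1/(4 + O + I*sqrt(26)))
B(F)**2 = (1/(4 + 12 + I*sqrt(26)))**2 = (1/(16 + I*sqrt(26)))**2 = (16 + I*sqrt(26))**(-2)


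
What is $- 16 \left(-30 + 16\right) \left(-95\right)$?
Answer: $-21280$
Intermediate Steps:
$- 16 \left(-30 + 16\right) \left(-95\right) = \left(-16\right) \left(-14\right) \left(-95\right) = 224 \left(-95\right) = -21280$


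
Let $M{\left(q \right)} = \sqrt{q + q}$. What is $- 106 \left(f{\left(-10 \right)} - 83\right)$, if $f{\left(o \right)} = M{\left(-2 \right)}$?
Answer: $8798 - 212 i \approx 8798.0 - 212.0 i$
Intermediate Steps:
$M{\left(q \right)} = \sqrt{2} \sqrt{q}$ ($M{\left(q \right)} = \sqrt{2 q} = \sqrt{2} \sqrt{q}$)
$f{\left(o \right)} = 2 i$ ($f{\left(o \right)} = \sqrt{2} \sqrt{-2} = \sqrt{2} i \sqrt{2} = 2 i$)
$- 106 \left(f{\left(-10 \right)} - 83\right) = - 106 \left(2 i - 83\right) = - 106 \left(-83 + 2 i\right) = 8798 - 212 i$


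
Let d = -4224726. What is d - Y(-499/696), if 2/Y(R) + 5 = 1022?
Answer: -4296546344/1017 ≈ -4.2247e+6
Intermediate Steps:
Y(R) = 2/1017 (Y(R) = 2/(-5 + 1022) = 2/1017)
d - Y(-499/696) = -4224726 - 1*2/1017 = -4224726 - 2/1017 = -4296546344/1017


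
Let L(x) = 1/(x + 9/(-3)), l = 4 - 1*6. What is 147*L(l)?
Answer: -147/5 ≈ -29.400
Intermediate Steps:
l = -2 (l = 4 - 6 = -2)
L(x) = 1/(-3 + x) (L(x) = 1/(x + 9*(-⅓)) = 1/(x - 3) = 1/(-3 + x))
147*L(l) = 147/(-3 - 2) = 147/(-5) = 147*(-⅕) = -147/5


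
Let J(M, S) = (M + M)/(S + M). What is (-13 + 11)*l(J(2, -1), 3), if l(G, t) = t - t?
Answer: 0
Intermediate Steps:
J(M, S) = 2*M/(M + S) (J(M, S) = (2*M)/(M + S) = 2*M/(M + S))
l(G, t) = 0
(-13 + 11)*l(J(2, -1), 3) = (-13 + 11)*0 = -2*0 = 0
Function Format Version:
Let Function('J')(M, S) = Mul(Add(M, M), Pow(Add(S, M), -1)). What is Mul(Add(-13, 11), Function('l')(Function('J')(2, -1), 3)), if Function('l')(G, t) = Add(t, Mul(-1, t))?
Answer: 0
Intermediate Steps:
Function('J')(M, S) = Mul(2, M, Pow(Add(M, S), -1)) (Function('J')(M, S) = Mul(Mul(2, M), Pow(Add(M, S), -1)) = Mul(2, M, Pow(Add(M, S), -1)))
Function('l')(G, t) = 0
Mul(Add(-13, 11), Function('l')(Function('J')(2, -1), 3)) = Mul(Add(-13, 11), 0) = Mul(-2, 0) = 0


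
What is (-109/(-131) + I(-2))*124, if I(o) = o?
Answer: -18972/131 ≈ -144.82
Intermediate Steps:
(-109/(-131) + I(-2))*124 = (-109/(-131) - 2)*124 = (-109*(-1/131) - 2)*124 = (109/131 - 2)*124 = -153/131*124 = -18972/131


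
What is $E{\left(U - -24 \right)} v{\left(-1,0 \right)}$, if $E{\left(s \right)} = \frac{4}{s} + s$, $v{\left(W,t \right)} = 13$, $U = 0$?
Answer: $\frac{1885}{6} \approx 314.17$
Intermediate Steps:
$E{\left(s \right)} = s + \frac{4}{s}$
$E{\left(U - -24 \right)} v{\left(-1,0 \right)} = \left(\left(0 - -24\right) + \frac{4}{0 - -24}\right) 13 = \left(\left(0 + 24\right) + \frac{4}{0 + 24}\right) 13 = \left(24 + \frac{4}{24}\right) 13 = \left(24 + 4 \cdot \frac{1}{24}\right) 13 = \left(24 + \frac{1}{6}\right) 13 = \frac{145}{6} \cdot 13 = \frac{1885}{6}$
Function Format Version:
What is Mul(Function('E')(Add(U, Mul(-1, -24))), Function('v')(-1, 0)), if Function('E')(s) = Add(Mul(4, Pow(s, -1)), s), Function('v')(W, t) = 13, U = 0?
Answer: Rational(1885, 6) ≈ 314.17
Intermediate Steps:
Function('E')(s) = Add(s, Mul(4, Pow(s, -1)))
Mul(Function('E')(Add(U, Mul(-1, -24))), Function('v')(-1, 0)) = Mul(Add(Add(0, Mul(-1, -24)), Mul(4, Pow(Add(0, Mul(-1, -24)), -1))), 13) = Mul(Add(Add(0, 24), Mul(4, Pow(Add(0, 24), -1))), 13) = Mul(Add(24, Mul(4, Pow(24, -1))), 13) = Mul(Add(24, Mul(4, Rational(1, 24))), 13) = Mul(Add(24, Rational(1, 6)), 13) = Mul(Rational(145, 6), 13) = Rational(1885, 6)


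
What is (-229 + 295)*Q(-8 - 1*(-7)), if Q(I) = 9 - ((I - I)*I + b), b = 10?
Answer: -66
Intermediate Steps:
Q(I) = -1 (Q(I) = 9 - ((I - I)*I + 10) = 9 - (0*I + 10) = 9 - (0 + 10) = 9 - 1*10 = 9 - 10 = -1)
(-229 + 295)*Q(-8 - 1*(-7)) = (-229 + 295)*(-1) = 66*(-1) = -66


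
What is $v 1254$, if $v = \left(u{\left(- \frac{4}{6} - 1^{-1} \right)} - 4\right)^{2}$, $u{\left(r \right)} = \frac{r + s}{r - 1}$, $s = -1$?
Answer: $11286$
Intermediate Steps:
$u{\left(r \right)} = 1$ ($u{\left(r \right)} = \frac{r - 1}{r - 1} = \frac{-1 + r}{-1 + r} = 1$)
$v = 9$ ($v = \left(1 - 4\right)^{2} = \left(-3\right)^{2} = 9$)
$v 1254 = 9 \cdot 1254 = 11286$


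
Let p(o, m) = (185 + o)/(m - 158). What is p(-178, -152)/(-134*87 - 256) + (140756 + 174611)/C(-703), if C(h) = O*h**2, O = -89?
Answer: -4495944647/627220410260 ≈ -0.0071680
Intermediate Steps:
C(h) = -89*h**2
p(o, m) = (185 + o)/(-158 + m)
p(-178, -152)/(-134*87 - 256) + (140756 + 174611)/C(-703) = ((185 - 178)/(-158 - 152))/(-134*87 - 256) + (140756 + 174611)/((-89*(-703)**2)) = (7/(-310))/(-11658 - 256) + 315367/((-89*494209)) = -1/310*7/(-11914) + 315367/(-43984601) = -7/310*(-1/11914) + 315367*(-1/43984601) = 1/527620 - 315367/43984601 = -4495944647/627220410260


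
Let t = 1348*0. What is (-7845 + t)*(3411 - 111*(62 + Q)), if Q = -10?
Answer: 18522045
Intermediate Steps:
t = 0
(-7845 + t)*(3411 - 111*(62 + Q)) = (-7845 + 0)*(3411 - 111*(62 - 10)) = -7845*(3411 - 111*52) = -7845*(3411 - 5772) = -7845*(-2361) = 18522045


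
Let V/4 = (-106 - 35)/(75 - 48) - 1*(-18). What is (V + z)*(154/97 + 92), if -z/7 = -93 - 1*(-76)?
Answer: 4632806/291 ≈ 15920.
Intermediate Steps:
z = 119 (z = -7*(-93 - 1*(-76)) = -7*(-93 + 76) = -7*(-17) = 119)
V = 460/9 (V = 4*((-106 - 35)/(75 - 48) - 1*(-18)) = 4*(-141/27 + 18) = 4*(-141*1/27 + 18) = 4*(-47/9 + 18) = 4*(115/9) = 460/9 ≈ 51.111)
(V + z)*(154/97 + 92) = (460/9 + 119)*(154/97 + 92) = 1531*(154*(1/97) + 92)/9 = 1531*(154/97 + 92)/9 = (1531/9)*(9078/97) = 4632806/291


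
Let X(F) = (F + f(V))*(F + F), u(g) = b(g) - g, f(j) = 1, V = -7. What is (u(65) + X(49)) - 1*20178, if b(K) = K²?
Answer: -11118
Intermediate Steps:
u(g) = g² - g
X(F) = 2*F*(1 + F) (X(F) = (F + 1)*(F + F) = (1 + F)*(2*F) = 2*F*(1 + F))
(u(65) + X(49)) - 1*20178 = (65*(-1 + 65) + 2*49*(1 + 49)) - 1*20178 = (65*64 + 2*49*50) - 20178 = (4160 + 4900) - 20178 = 9060 - 20178 = -11118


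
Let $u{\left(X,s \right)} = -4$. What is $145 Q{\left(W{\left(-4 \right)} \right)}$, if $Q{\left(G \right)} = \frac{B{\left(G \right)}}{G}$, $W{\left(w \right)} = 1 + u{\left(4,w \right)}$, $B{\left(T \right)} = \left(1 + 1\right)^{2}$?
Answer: $- \frac{580}{3} \approx -193.33$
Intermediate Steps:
$B{\left(T \right)} = 4$ ($B{\left(T \right)} = 2^{2} = 4$)
$W{\left(w \right)} = -3$ ($W{\left(w \right)} = 1 - 4 = -3$)
$Q{\left(G \right)} = \frac{4}{G}$
$145 Q{\left(W{\left(-4 \right)} \right)} = 145 \frac{4}{-3} = 145 \cdot 4 \left(- \frac{1}{3}\right) = 145 \left(- \frac{4}{3}\right) = - \frac{580}{3}$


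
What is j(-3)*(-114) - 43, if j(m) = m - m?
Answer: -43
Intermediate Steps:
j(m) = 0
j(-3)*(-114) - 43 = 0*(-114) - 43 = 0 - 43 = -43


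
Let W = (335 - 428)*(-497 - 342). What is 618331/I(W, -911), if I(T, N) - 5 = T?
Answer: 618331/78032 ≈ 7.9241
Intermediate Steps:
W = 78027 (W = -93*(-839) = 78027)
I(T, N) = 5 + T
618331/I(W, -911) = 618331/(5 + 78027) = 618331/78032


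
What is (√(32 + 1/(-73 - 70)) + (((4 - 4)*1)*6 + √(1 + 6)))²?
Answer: 5576/143 + 10*√183183/143 ≈ 68.923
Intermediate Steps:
(√(32 + 1/(-73 - 70)) + (((4 - 4)*1)*6 + √(1 + 6)))² = (√(32 + 1/(-143)) + ((0*1)*6 + √7))² = (√(32 - 1/143) + (0*6 + √7))² = (√(4575/143) + (0 + √7))² = (5*√26169/143 + √7)² = (√7 + 5*√26169/143)²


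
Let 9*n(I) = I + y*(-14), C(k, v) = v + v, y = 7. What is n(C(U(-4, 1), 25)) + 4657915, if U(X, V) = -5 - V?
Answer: 13973729/3 ≈ 4.6579e+6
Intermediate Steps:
C(k, v) = 2*v
n(I) = -98/9 + I/9 (n(I) = (I + 7*(-14))/9 = (I - 98)/9 = (-98 + I)/9 = -98/9 + I/9)
n(C(U(-4, 1), 25)) + 4657915 = (-98/9 + (2*25)/9) + 4657915 = (-98/9 + (1/9)*50) + 4657915 = (-98/9 + 50/9) + 4657915 = -16/3 + 4657915 = 13973729/3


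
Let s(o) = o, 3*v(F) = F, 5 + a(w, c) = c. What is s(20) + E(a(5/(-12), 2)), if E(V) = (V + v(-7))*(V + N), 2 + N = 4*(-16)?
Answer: 388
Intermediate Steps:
a(w, c) = -5 + c
N = -66 (N = -2 + 4*(-16) = -2 - 64 = -66)
v(F) = F/3
E(V) = (-66 + V)*(-7/3 + V) (E(V) = (V + (⅓)*(-7))*(V - 66) = (V - 7/3)*(-66 + V) = (-7/3 + V)*(-66 + V) = (-66 + V)*(-7/3 + V))
s(20) + E(a(5/(-12), 2)) = 20 + (154 + (-5 + 2)² - 205*(-5 + 2)/3) = 20 + (154 + (-3)² - 205/3*(-3)) = 20 + (154 + 9 + 205) = 20 + 368 = 388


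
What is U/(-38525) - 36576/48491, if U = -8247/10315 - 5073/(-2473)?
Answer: -35946028439203524/47653755963896125 ≈ -0.75432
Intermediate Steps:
U = 31933164/25508995 (U = -8247*1/10315 - 5073*(-1/2473) = -8247/10315 + 5073/2473 = 31933164/25508995 ≈ 1.2518)
U/(-38525) - 36576/48491 = (31933164/25508995)/(-38525) - 36576/48491 = (31933164/25508995)*(-1/38525) - 36576*1/48491 = -31933164/982734032375 - 36576/48491 = -35946028439203524/47653755963896125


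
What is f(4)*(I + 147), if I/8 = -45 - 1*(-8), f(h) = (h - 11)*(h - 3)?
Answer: 1043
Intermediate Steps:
f(h) = (-11 + h)*(-3 + h)
I = -296 (I = 8*(-45 - 1*(-8)) = 8*(-45 + 8) = 8*(-37) = -296)
f(4)*(I + 147) = (33 + 4² - 14*4)*(-296 + 147) = (33 + 16 - 56)*(-149) = -7*(-149) = 1043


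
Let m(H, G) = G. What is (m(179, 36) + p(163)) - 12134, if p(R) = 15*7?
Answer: -11993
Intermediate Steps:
p(R) = 105
(m(179, 36) + p(163)) - 12134 = (36 + 105) - 12134 = 141 - 12134 = -11993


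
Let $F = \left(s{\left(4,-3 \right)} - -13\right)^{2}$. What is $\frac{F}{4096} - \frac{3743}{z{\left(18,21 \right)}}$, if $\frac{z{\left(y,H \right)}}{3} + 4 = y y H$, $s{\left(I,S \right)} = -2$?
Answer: $- \frac{803933}{5222400} \approx -0.15394$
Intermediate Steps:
$F = 121$ ($F = \left(-2 - -13\right)^{2} = \left(-2 + \left(15 - 2\right)\right)^{2} = \left(-2 + 13\right)^{2} = 11^{2} = 121$)
$z{\left(y,H \right)} = -12 + 3 H y^{2}$ ($z{\left(y,H \right)} = -12 + 3 y y H = -12 + 3 y^{2} H = -12 + 3 H y^{2}$)
$\frac{F}{4096} - \frac{3743}{z{\left(18,21 \right)}} = \frac{121}{4096} - \frac{3743}{-12 + 3 \cdot 21 \cdot 18^{2}} = 121 \cdot \frac{1}{4096} - \frac{3743}{-12 + 3 \cdot 21 \cdot 324} = \frac{121}{4096} - \frac{3743}{-12 + 20412} = \frac{121}{4096} - \frac{3743}{20400} = - \frac{803933}{5222400}$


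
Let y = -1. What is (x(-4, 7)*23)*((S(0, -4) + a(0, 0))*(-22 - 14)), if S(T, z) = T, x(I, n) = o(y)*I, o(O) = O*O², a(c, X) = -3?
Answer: 9936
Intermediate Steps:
o(O) = O³
x(I, n) = -I (x(I, n) = (-1)³*I = -I)
(x(-4, 7)*23)*((S(0, -4) + a(0, 0))*(-22 - 14)) = (-1*(-4)*23)*((0 - 3)*(-22 - 14)) = (4*23)*(-3*(-36)) = 92*108 = 9936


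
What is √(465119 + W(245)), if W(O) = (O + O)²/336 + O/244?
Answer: √62401337994/366 ≈ 682.52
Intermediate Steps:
W(O) = O²/84 + O/244 (W(O) = (2*O)²*(1/336) + O*(1/244) = (4*O²)*(1/336) + O/244 = O²/84 + O/244)
√(465119 + W(245)) = √(465119 + (1/5124)*245*(21 + 61*245)) = √(465119 + (1/5124)*245*(21 + 14945)) = √(465119 + (1/5124)*245*14966) = √(465119 + 261905/366) = √(170495459/366) = √62401337994/366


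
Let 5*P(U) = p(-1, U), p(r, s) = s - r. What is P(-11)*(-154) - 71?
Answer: 237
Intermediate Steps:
P(U) = ⅕ + U/5 (P(U) = (U - 1*(-1))/5 = (U + 1)/5 = (1 + U)/5 = ⅕ + U/5)
P(-11)*(-154) - 71 = (⅕ + (⅕)*(-11))*(-154) - 71 = (⅕ - 11/5)*(-154) - 71 = -2*(-154) - 71 = 308 - 71 = 237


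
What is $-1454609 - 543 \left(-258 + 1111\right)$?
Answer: $-1917788$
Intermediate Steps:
$-1454609 - 543 \left(-258 + 1111\right) = -1454609 - 463179 = -1917788$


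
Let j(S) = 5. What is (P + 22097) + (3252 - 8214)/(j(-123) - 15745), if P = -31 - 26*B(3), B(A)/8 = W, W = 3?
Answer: 168751021/7870 ≈ 21442.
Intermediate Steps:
B(A) = 24 (B(A) = 8*3 = 24)
P = -655 (P = -31 - 26*24 = -31 - 624 = -655)
(P + 22097) + (3252 - 8214)/(j(-123) - 15745) = (-655 + 22097) + (3252 - 8214)/(5 - 15745) = 21442 - 4962/(-15740) = 21442 - 4962*(-1/15740) = 21442 + 2481/7870 = 168751021/7870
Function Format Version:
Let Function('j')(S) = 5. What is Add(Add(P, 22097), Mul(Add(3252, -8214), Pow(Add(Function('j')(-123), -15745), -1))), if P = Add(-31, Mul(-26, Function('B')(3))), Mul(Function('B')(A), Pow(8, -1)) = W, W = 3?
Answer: Rational(168751021, 7870) ≈ 21442.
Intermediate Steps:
Function('B')(A) = 24 (Function('B')(A) = Mul(8, 3) = 24)
P = -655 (P = Add(-31, Mul(-26, 24)) = Add(-31, -624) = -655)
Add(Add(P, 22097), Mul(Add(3252, -8214), Pow(Add(Function('j')(-123), -15745), -1))) = Add(Add(-655, 22097), Mul(Add(3252, -8214), Pow(Add(5, -15745), -1))) = Add(21442, Mul(-4962, Pow(-15740, -1))) = Add(21442, Mul(-4962, Rational(-1, 15740))) = Add(21442, Rational(2481, 7870)) = Rational(168751021, 7870)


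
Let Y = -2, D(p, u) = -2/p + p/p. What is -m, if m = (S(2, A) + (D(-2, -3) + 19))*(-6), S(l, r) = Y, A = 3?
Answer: 114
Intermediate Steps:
D(p, u) = 1 - 2/p (D(p, u) = -2/p + 1 = 1 - 2/p)
S(l, r) = -2
m = -114 (m = (-2 + ((-2 - 2)/(-2) + 19))*(-6) = (-2 + (-½*(-4) + 19))*(-6) = (-2 + (2 + 19))*(-6) = (-2 + 21)*(-6) = 19*(-6) = -114)
-m = -1*(-114) = 114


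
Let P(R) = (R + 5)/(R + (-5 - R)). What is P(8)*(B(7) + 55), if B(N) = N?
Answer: -806/5 ≈ -161.20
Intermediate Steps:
P(R) = -1 - R/5 (P(R) = (5 + R)/(-5) = (5 + R)*(-1/5) = -1 - R/5)
P(8)*(B(7) + 55) = (-1 - 1/5*8)*(7 + 55) = (-1 - 8/5)*62 = -13/5*62 = -806/5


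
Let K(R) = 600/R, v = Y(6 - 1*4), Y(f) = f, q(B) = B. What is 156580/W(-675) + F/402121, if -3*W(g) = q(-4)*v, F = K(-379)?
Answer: 17897547180465/304807718 ≈ 58718.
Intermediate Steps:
v = 2 (v = 6 - 1*4 = 6 - 4 = 2)
F = -600/379 (F = 600/(-379) = 600*(-1/379) = -600/379 ≈ -1.5831)
W(g) = 8/3 (W(g) = -(-4)*2/3 = -1/3*(-8) = 8/3)
156580/W(-675) + F/402121 = 156580/(8/3) - 600/379/402121 = 156580*(3/8) - 600/379*1/402121 = 117435/2 - 600/152403859 = 17897547180465/304807718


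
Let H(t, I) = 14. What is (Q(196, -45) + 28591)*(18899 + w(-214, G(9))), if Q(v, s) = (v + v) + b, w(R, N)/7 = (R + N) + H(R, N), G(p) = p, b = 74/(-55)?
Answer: 27993669942/55 ≈ 5.0898e+8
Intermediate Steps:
b = -74/55 (b = 74*(-1/55) = -74/55 ≈ -1.3455)
w(R, N) = 98 + 7*N + 7*R (w(R, N) = 7*((R + N) + 14) = 7*((N + R) + 14) = 7*(14 + N + R) = 98 + 7*N + 7*R)
Q(v, s) = -74/55 + 2*v (Q(v, s) = (v + v) - 74/55 = 2*v - 74/55 = -74/55 + 2*v)
(Q(196, -45) + 28591)*(18899 + w(-214, G(9))) = ((-74/55 + 2*196) + 28591)*(18899 + (98 + 7*9 + 7*(-214))) = ((-74/55 + 392) + 28591)*(18899 + (98 + 63 - 1498)) = (21486/55 + 28591)*(18899 - 1337) = (1593991/55)*17562 = 27993669942/55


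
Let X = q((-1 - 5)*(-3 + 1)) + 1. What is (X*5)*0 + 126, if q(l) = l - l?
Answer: 126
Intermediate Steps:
q(l) = 0
X = 1 (X = 0 + 1 = 1)
(X*5)*0 + 126 = (1*5)*0 + 126 = 5*0 + 126 = 0 + 126 = 126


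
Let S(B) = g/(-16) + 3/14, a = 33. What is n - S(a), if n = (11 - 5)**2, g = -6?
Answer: 1983/56 ≈ 35.411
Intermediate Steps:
n = 36 (n = 6**2 = 36)
S(B) = 33/56 (S(B) = -6/(-16) + 3/14 = -6*(-1/16) + 3*(1/14) = 3/8 + 3/14 = 33/56)
n - S(a) = 36 - 1*33/56 = 36 - 33/56 = 1983/56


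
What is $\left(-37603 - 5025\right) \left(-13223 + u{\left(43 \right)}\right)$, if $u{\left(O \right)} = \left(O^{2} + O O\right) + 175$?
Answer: $398571800$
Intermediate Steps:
$u{\left(O \right)} = 175 + 2 O^{2}$ ($u{\left(O \right)} = \left(O^{2} + O^{2}\right) + 175 = 2 O^{2} + 175 = 175 + 2 O^{2}$)
$\left(-37603 - 5025\right) \left(-13223 + u{\left(43 \right)}\right) = \left(-37603 - 5025\right) \left(-13223 + \left(175 + 2 \cdot 43^{2}\right)\right) = - 42628 \left(-13223 + \left(175 + 2 \cdot 1849\right)\right) = - 42628 \left(-13223 + \left(175 + 3698\right)\right) = - 42628 \left(-13223 + 3873\right) = \left(-42628\right) \left(-9350\right) = 398571800$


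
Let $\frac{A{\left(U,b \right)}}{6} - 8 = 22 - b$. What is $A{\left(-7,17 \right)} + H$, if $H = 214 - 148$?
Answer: $144$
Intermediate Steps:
$A{\left(U,b \right)} = 180 - 6 b$ ($A{\left(U,b \right)} = 48 + 6 \left(22 - b\right) = 48 - \left(-132 + 6 b\right) = 180 - 6 b$)
$H = 66$
$A{\left(-7,17 \right)} + H = \left(180 - 102\right) + 66 = 78 + 66 = 144$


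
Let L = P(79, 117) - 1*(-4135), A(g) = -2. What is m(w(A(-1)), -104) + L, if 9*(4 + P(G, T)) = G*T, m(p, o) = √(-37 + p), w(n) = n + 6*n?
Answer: 5158 + I*√51 ≈ 5158.0 + 7.1414*I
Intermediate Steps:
w(n) = 7*n
P(G, T) = -4 + G*T/9 (P(G, T) = -4 + (G*T)/9 = -4 + G*T/9)
L = 5158 (L = (-4 + (⅑)*79*117) - 1*(-4135) = (-4 + 1027) + 4135 = 1023 + 4135 = 5158)
m(w(A(-1)), -104) + L = √(-37 + 7*(-2)) + 5158 = √(-37 - 14) + 5158 = √(-51) + 5158 = I*√51 + 5158 = 5158 + I*√51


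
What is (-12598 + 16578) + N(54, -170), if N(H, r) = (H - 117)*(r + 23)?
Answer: 13241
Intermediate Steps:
N(H, r) = (-117 + H)*(23 + r)
(-12598 + 16578) + N(54, -170) = (-12598 + 16578) + (-2691 - 117*(-170) + 23*54 + 54*(-170)) = 3980 + (-2691 + 19890 + 1242 - 9180) = 3980 + 9261 = 13241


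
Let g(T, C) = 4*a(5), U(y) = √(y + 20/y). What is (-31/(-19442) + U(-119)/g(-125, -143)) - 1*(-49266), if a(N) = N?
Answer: 957829603/19442 + I*√1687539/2380 ≈ 49266.0 + 0.54582*I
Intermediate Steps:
g(T, C) = 20 (g(T, C) = 4*5 = 20)
(-31/(-19442) + U(-119)/g(-125, -143)) - 1*(-49266) = (-31/(-19442) + √(-119 + 20/(-119))/20) - 1*(-49266) = (-31*(-1/19442) + √(-119 + 20*(-1/119))*(1/20)) + 49266 = (31/19442 + √(-119 - 20/119)*(1/20)) + 49266 = (31/19442 + √(-14181/119)*(1/20)) + 49266 = (31/19442 + (I*√1687539/119)*(1/20)) + 49266 = (31/19442 + I*√1687539/2380) + 49266 = 957829603/19442 + I*√1687539/2380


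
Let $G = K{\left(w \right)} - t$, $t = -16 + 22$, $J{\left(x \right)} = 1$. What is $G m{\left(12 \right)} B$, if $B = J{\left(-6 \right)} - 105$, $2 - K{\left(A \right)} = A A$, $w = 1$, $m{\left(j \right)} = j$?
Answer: $6240$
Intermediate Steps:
$K{\left(A \right)} = 2 - A^{2}$ ($K{\left(A \right)} = 2 - A A = 2 - A^{2}$)
$t = 6$
$G = -5$ ($G = \left(2 - 1^{2}\right) - 6 = \left(2 - 1\right) - 6 = 1 - 6 = -5$)
$B = -104$ ($B = 1 - 105 = -104$)
$G m{\left(12 \right)} B = \left(-5\right) 12 \left(-104\right) = \left(-60\right) \left(-104\right) = 6240$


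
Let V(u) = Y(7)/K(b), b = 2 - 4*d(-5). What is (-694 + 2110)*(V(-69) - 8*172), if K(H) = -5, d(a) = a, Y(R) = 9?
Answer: -9754824/5 ≈ -1.9510e+6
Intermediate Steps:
b = 22 (b = 2 - 4*(-5) = 2 + 20 = 22)
V(u) = -9/5 (V(u) = 9/(-5) = 9*(-⅕) = -9/5)
(-694 + 2110)*(V(-69) - 8*172) = (-694 + 2110)*(-9/5 - 8*172) = 1416*(-9/5 - 1376) = 1416*(-6889/5) = -9754824/5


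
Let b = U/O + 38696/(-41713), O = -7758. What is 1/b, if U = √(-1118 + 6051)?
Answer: -1982626790394528/1839053039721803 + 275484105198*√4933/1839053039721803 ≈ -1.0675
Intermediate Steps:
U = √4933 ≈ 70.235
b = -5528/5959 - √4933/7758 (b = √4933/(-7758) + 38696/(-41713) = √4933*(-1/7758) + 38696*(-1/41713) = -√4933/7758 - 5528/5959 = -5528/5959 - √4933/7758 ≈ -0.93673)
1/b = 1/(-5528/5959 - √4933/7758)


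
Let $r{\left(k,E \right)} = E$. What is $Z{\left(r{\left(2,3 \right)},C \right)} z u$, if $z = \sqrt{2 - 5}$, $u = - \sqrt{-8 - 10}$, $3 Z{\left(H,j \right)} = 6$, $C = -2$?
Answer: $6 \sqrt{6} \approx 14.697$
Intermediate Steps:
$Z{\left(H,j \right)} = 2$ ($Z{\left(H,j \right)} = \frac{1}{3} \cdot 6 = 2$)
$u = - 3 i \sqrt{2}$ ($u = - \sqrt{-18} = - 3 i \sqrt{2} \approx - 4.2426 i$)
$z = i \sqrt{3}$ ($z = \sqrt{-3} = i \sqrt{3} \approx 1.732 i$)
$Z{\left(r{\left(2,3 \right)},C \right)} z u = 2 i \sqrt{3} \left(- 3 i \sqrt{2}\right) = 6 \sqrt{6}$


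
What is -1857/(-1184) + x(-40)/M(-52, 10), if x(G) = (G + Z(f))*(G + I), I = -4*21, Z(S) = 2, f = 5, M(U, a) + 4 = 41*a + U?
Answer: 3118193/209568 ≈ 14.879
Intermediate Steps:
M(U, a) = -4 + U + 41*a (M(U, a) = -4 + (41*a + U) = -4 + (U + 41*a) = -4 + U + 41*a)
I = -84
x(G) = (-84 + G)*(2 + G) (x(G) = (G + 2)*(G - 84) = (2 + G)*(-84 + G) = (-84 + G)*(2 + G))
-1857/(-1184) + x(-40)/M(-52, 10) = -1857/(-1184) + (-168 + (-40)² - 82*(-40))/(-4 - 52 + 41*10) = -1857*(-1/1184) + (-168 + 1600 + 3280)/(-4 - 52 + 410) = 1857/1184 + 4712/354 = 1857/1184 + 4712*(1/354) = 1857/1184 + 2356/177 = 3118193/209568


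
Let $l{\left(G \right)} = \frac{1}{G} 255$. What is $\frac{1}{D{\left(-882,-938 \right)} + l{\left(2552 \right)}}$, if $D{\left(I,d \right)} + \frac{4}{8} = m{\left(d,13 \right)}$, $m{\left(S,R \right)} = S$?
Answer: $- \frac{2552}{2394797} \approx -0.0010656$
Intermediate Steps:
$l{\left(G \right)} = \frac{255}{G}$
$D{\left(I,d \right)} = - \frac{1}{2} + d$
$\frac{1}{D{\left(-882,-938 \right)} + l{\left(2552 \right)}} = \frac{1}{\left(- \frac{1}{2} - 938\right) + \frac{255}{2552}} = \frac{1}{- \frac{1877}{2} + 255 \cdot \frac{1}{2552}} = \frac{1}{- \frac{1877}{2} + \frac{255}{2552}} = \frac{1}{- \frac{2394797}{2552}} = - \frac{2552}{2394797}$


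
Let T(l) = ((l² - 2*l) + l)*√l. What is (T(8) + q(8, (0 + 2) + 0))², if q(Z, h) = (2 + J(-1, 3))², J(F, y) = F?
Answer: 25089 + 224*√2 ≈ 25406.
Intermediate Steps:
T(l) = √l*(l² - l) (T(l) = (l² - l)*√l = √l*(l² - l))
q(Z, h) = 1 (q(Z, h) = (2 - 1)² = 1² = 1)
(T(8) + q(8, (0 + 2) + 0))² = (8^(3/2)*(-1 + 8) + 1)² = ((16*√2)*7 + 1)² = (112*√2 + 1)² = (1 + 112*√2)²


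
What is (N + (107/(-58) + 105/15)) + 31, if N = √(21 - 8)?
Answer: 2097/58 + √13 ≈ 39.761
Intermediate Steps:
N = √13 ≈ 3.6056
(N + (107/(-58) + 105/15)) + 31 = (√13 + (107/(-58) + 105/15)) + 31 = (√13 + (107*(-1/58) + 105*(1/15))) + 31 = (√13 + (-107/58 + 7)) + 31 = (√13 + 299/58) + 31 = (299/58 + √13) + 31 = 2097/58 + √13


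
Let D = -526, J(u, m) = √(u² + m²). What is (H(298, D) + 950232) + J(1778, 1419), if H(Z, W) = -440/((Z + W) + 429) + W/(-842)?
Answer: 80409449695/84621 + √5174845 ≈ 9.5251e+5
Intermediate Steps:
J(u, m) = √(m² + u²)
H(Z, W) = -440/(429 + W + Z) - W/842 (H(Z, W) = -440/((W + Z) + 429) + W*(-1/842) = -440/(429 + W + Z) - W/842)
(H(298, D) + 950232) + J(1778, 1419) = ((-370480 - 1*(-526)² - 429*(-526) - 1*(-526)*298)/(842*(429 - 526 + 298)) + 950232) + √(1419² + 1778²) = ((1/842)*(-370480 - 1*276676 + 225654 + 156748)/201 + 950232) + √(2013561 + 3161284) = ((1/842)*(1/201)*(-370480 - 276676 + 225654 + 156748) + 950232) + √5174845 = ((1/842)*(1/201)*(-264754) + 950232) + √5174845 = (-132377/84621 + 950232) + √5174845 = 80409449695/84621 + √5174845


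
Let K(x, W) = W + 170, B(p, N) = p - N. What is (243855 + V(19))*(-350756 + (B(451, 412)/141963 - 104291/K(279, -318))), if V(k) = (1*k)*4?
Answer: -598018140630567803/7003508 ≈ -8.5388e+10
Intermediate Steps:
K(x, W) = 170 + W
V(k) = 4*k (V(k) = k*4 = 4*k)
(243855 + V(19))*(-350756 + (B(451, 412)/141963 - 104291/K(279, -318))) = (243855 + 4*19)*(-350756 + ((451 - 1*412)/141963 - 104291/(170 - 318))) = (243855 + 76)*(-350756 + ((451 - 412)*(1/141963) - 104291/(-148))) = 243931*(-350756 + (39*(1/141963) - 104291*(-1/148))) = 243931*(-350756 + (13/47321 + 104291/148)) = 243931*(-350756 + 4935156335/7003508) = 243931*(-2451587295713/7003508) = -598018140630567803/7003508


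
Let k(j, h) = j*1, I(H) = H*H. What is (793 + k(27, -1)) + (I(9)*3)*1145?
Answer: 279055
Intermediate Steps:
I(H) = H²
k(j, h) = j
(793 + k(27, -1)) + (I(9)*3)*1145 = (793 + 27) + (9²*3)*1145 = 820 + (81*3)*1145 = 820 + 243*1145 = 820 + 278235 = 279055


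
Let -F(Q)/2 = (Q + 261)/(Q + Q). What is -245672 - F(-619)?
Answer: -152070610/619 ≈ -2.4567e+5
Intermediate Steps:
F(Q) = -(261 + Q)/Q (F(Q) = -2*(Q + 261)/(Q + Q) = -2*(261 + Q)/(2*Q) = -2*(261 + Q)*1/(2*Q) = -(261 + Q)/Q)
-245672 - F(-619) = -245672 - (-261 - 1*(-619))/(-619) = -245672 - (-1)*(-261 + 619)/619 = -245672 - (-1)*358/619 = -245672 - 1*(-358/619) = -245672 + 358/619 = -152070610/619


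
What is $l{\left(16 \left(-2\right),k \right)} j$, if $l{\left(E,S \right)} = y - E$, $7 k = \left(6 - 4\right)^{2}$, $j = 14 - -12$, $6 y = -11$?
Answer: $\frac{2353}{3} \approx 784.33$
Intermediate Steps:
$y = - \frac{11}{6}$ ($y = \frac{1}{6} \left(-11\right) = - \frac{11}{6} \approx -1.8333$)
$j = 26$ ($j = 14 + 12 = 26$)
$k = \frac{4}{7}$ ($k = \frac{\left(6 - 4\right)^{2}}{7} = \frac{2^{2}}{7} = \frac{1}{7} \cdot 4 = \frac{4}{7} \approx 0.57143$)
$l{\left(E,S \right)} = - \frac{11}{6} - E$
$l{\left(16 \left(-2\right),k \right)} j = \left(- \frac{11}{6} - 16 \left(-2\right)\right) 26 = \left(- \frac{11}{6} - -32\right) 26 = \left(- \frac{11}{6} + 32\right) 26 = \frac{181}{6} \cdot 26 = \frac{2353}{3}$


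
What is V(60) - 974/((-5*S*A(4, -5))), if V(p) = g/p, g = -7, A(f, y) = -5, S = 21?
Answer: -4141/2100 ≈ -1.9719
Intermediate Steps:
V(p) = -7/p
V(60) - 974/((-5*S*A(4, -5))) = -7/60 - 974/((-105*(-5))) = -7*1/60 - 974/((-5*(-105))) = -7/60 - 974/525 = -4141/2100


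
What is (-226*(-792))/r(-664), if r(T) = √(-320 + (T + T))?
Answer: -44748*I*√103/103 ≈ -4409.1*I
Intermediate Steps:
r(T) = √(-320 + 2*T)
(-226*(-792))/r(-664) = (-226*(-792))/(√(-320 + 2*(-664))) = 178992/(√(-320 - 1328)) = 178992/(√(-1648)) = 178992/((4*I*√103)) = 178992*(-I*√103/412) = -44748*I*√103/103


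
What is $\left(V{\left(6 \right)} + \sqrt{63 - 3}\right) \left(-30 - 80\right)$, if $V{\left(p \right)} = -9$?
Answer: $990 - 220 \sqrt{15} \approx 137.94$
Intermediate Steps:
$\left(V{\left(6 \right)} + \sqrt{63 - 3}\right) \left(-30 - 80\right) = \left(-9 + \sqrt{63 - 3}\right) \left(-30 - 80\right) = \left(-9 + \sqrt{60}\right) \left(-30 - 80\right) = \left(-9 + 2 \sqrt{15}\right) \left(-110\right) = 990 - 220 \sqrt{15}$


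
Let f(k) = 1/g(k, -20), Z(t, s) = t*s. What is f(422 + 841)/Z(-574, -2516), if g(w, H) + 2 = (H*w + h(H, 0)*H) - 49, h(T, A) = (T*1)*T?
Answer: -1/48107213224 ≈ -2.0787e-11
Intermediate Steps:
h(T, A) = T² (h(T, A) = T*T = T²)
Z(t, s) = s*t
g(w, H) = -51 + H³ + H*w (g(w, H) = -2 + ((H*w + H²*H) - 49) = -2 + ((H*w + H³) - 49) = -2 + ((H³ + H*w) - 49) = -2 + (-49 + H³ + H*w) = -51 + H³ + H*w)
f(k) = 1/(-8051 - 20*k) (f(k) = 1/(-51 + (-20)³ - 20*k) = 1/(-51 - 8000 - 20*k) = 1/(-8051 - 20*k))
f(422 + 841)/Z(-574, -2516) = (-1/(8051 + 20*(422 + 841)))/((-2516*(-574))) = -1/(8051 + 20*1263)/1444184 = -1/(8051 + 25260)*(1/1444184) = -1/33311*(1/1444184) = -1*1/33311*(1/1444184) = -1/33311*1/1444184 = -1/48107213224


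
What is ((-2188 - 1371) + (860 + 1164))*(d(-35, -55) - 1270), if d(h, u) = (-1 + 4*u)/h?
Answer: 13578303/7 ≈ 1.9398e+6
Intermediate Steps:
d(h, u) = (-1 + 4*u)/h
((-2188 - 1371) + (860 + 1164))*(d(-35, -55) - 1270) = ((-2188 - 1371) + (860 + 1164))*((-1 + 4*(-55))/(-35) - 1270) = (-3559 + 2024)*(-(-1 - 220)/35 - 1270) = -1535*(-1/35*(-221) - 1270) = -1535*(221/35 - 1270) = -1535*(-44229/35) = 13578303/7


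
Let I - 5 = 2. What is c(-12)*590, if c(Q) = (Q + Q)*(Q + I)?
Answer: 70800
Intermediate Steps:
I = 7 (I = 5 + 2 = 7)
c(Q) = 2*Q*(7 + Q) (c(Q) = (Q + Q)*(Q + 7) = (2*Q)*(7 + Q) = 2*Q*(7 + Q))
c(-12)*590 = (2*(-12)*(7 - 12))*590 = (2*(-12)*(-5))*590 = 120*590 = 70800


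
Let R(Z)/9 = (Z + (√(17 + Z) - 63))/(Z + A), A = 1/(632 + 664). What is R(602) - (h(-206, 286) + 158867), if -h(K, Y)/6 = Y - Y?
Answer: -123940634435/780193 + 11664*√619/780193 ≈ -1.5886e+5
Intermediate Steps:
h(K, Y) = 0 (h(K, Y) = -6*(Y - Y) = -6*0 = 0)
A = 1/1296 ≈ 0.00077160
R(Z) = 9*(-63 + Z + √(17 + Z))/(1/1296 + Z) (R(Z) = 9*((Z + (√(17 + Z) - 63))/(Z + 1/1296)) = 9*((Z + (-63 + √(17 + Z)))/(1/1296 + Z)) = 9*((-63 + Z + √(17 + Z))/(1/1296 + Z)) = 9*(-63 + Z + √(17 + Z))/(1/1296 + Z))
R(602) - (h(-206, 286) + 158867) = 11664*(-63 + 602 + √(17 + 602))/(1 + 1296*602) - (0 + 158867) = 11664*(-63 + 602 + √619)/(1 + 780192) - 1*158867 = 11664*(539 + √619)/780193 - 158867 = 11664*(1/780193)*(539 + √619) - 158867 = (6286896/780193 + 11664*√619/780193) - 158867 = -123940634435/780193 + 11664*√619/780193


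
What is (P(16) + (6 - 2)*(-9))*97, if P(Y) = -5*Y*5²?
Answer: -197492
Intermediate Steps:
P(Y) = -125*Y (P(Y) = -5*Y*25 = -125*Y)
(P(16) + (6 - 2)*(-9))*97 = (-125*16 + (6 - 2)*(-9))*97 = (-2000 + 4*(-9))*97 = (-2000 - 36)*97 = -2036*97 = -197492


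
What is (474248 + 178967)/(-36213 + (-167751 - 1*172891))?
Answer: -130643/75371 ≈ -1.7333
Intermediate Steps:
(474248 + 178967)/(-36213 + (-167751 - 1*172891)) = 653215/(-36213 + (-167751 - 172891)) = 653215/(-36213 - 340642) = 653215/(-376855) = 653215*(-1/376855) = -130643/75371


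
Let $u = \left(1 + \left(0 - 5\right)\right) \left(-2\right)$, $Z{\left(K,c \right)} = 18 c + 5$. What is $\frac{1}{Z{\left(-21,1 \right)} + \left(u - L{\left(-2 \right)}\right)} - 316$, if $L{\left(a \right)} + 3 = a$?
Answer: $- \frac{11375}{36} \approx -315.97$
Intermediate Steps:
$Z{\left(K,c \right)} = 5 + 18 c$
$u = 8$ ($u = \left(1 - 5\right) \left(-2\right) = \left(-4\right) \left(-2\right) = 8$)
$L{\left(a \right)} = -3 + a$
$\frac{1}{Z{\left(-21,1 \right)} + \left(u - L{\left(-2 \right)}\right)} - 316 = \frac{1}{\left(5 + 18 \cdot 1\right) + \left(8 - \left(-3 - 2\right)\right)} - 316 = \frac{1}{\left(5 + 18\right) + \left(8 - -5\right)} - 316 = \frac{1}{23 + \left(8 + 5\right)} - 316 = \frac{1}{23 + 13} - 316 = \frac{1}{36} - 316 = - \frac{11375}{36}$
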